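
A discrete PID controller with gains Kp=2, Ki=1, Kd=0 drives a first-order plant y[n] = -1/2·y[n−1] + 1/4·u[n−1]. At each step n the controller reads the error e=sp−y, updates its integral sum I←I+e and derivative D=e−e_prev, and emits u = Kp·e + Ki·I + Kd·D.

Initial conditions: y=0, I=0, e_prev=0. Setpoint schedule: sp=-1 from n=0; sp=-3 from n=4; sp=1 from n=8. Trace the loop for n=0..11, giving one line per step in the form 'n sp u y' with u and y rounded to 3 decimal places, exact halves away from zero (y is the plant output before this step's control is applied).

0 -1 -3.000 0.000
1 -1 -1.750 -0.750
2 -1 -4.063 -0.063
3 -1 -2.234 -0.984
4 -3 -11.004 -0.066
5 -3 -5.983 -2.718
6 -3 -14.008 -0.137
7 -3 -6.981 -3.434
8 1 -4.763 -0.029
9 1 -0.291 -1.176
10 1 -3.190 0.516
11 1 2.007 -1.055

(exact arithmetic carried between steps; '≈' marks a value shown rounded to 6 d.p. or computed from one; I and e_prev carry over from the previous line; the table rounds u and y to 3 d.p., halves away from zero)
n=0: y=0, sp=-1, e=sp−y=-1; I=-1, D=e−e_prev=-1; u=2·(-1)+1·(-1)+0·(-1)=-3; next y=-1/2·0+1/4·(-3)=-0.75
n=1: y=-0.75, sp=-1, e=sp−y=-0.25; I=-1.25, D=e−e_prev=0.75; u=2·(-0.25)+1·(-1.25)+0·0.75=-1.75; next y=-1/2·(-0.75)+1/4·(-1.75)=-0.0625
n=2: y=-0.0625, sp=-1, e=sp−y=-0.9375; I=-2.1875, D=e−e_prev=-0.6875; u=2·(-0.9375)+1·(-2.1875)+0·(-0.6875)=-4.0625; next y=-1/2·(-0.0625)+1/4·(-4.0625)=-0.984375
n=3: y=-0.984375, sp=-1, e=sp−y=-0.015625; I=-2.203125, D=e−e_prev=0.921875; u=2·(-0.015625)+1·(-2.203125)+0·0.921875=-2.234375; next y=-1/2·(-0.984375)+1/4·(-2.234375)≈-0.066406
n=4: y≈-0.066406, sp=-3, e=sp−y≈-2.933594; I≈-5.136719, D=e−e_prev≈-2.917969; u=2·(-2.933594)+1·(-5.136719)+0·(-2.917969)≈-11.003906; next y=-1/2·(-0.066406)+1/4·(-11.003906)≈-2.717773
n=5: y≈-2.717773, sp=-3, e=sp−y≈-0.282227; I≈-5.418945, D=e−e_prev≈2.651367; u=2·(-0.282227)+1·(-5.418945)+0·2.651367≈-5.983398; next y=-1/2·(-2.717773)+1/4·(-5.983398)≈-0.136963
n=6: y≈-0.136963, sp=-3, e=sp−y≈-2.863037; I≈-8.281982, D=e−e_prev≈-2.580811; u=2·(-2.863037)+1·(-8.281982)+0·(-2.580811)≈-14.008057; next y=-1/2·(-0.136963)+1/4·(-14.008057)≈-3.433533
n=7: y≈-3.433533, sp=-3, e=sp−y≈0.433533; I≈-7.848450, D=e−e_prev≈3.296570; u=2·0.433533+1·(-7.848450)+0·3.296570≈-6.981384; next y=-1/2·(-3.433533)+1/4·(-6.981384)≈-0.028580
n=8: y≈-0.028580, sp=1, e=sp−y≈1.028580; I≈-6.819870, D=e−e_prev≈0.595047; u=2·1.028580+1·(-6.819870)+0·0.595047≈-4.762711; next y=-1/2·(-0.028580)+1/4·(-4.762711)≈-1.176388
n=9: y≈-1.176388, sp=1, e=sp−y≈2.176388; I≈-4.643482, D=e−e_prev≈1.147808; u=2·2.176388+1·(-4.643482)+0·1.147808≈-0.290707; next y=-1/2·(-1.176388)+1/4·(-0.290707)≈0.515517
n=10: y≈0.515517, sp=1, e=sp−y≈0.484483; I≈-4.158999, D=e−e_prev≈-1.691905; u=2·0.484483+1·(-4.158999)+0·(-1.691905)≈-3.190034; next y=-1/2·0.515517+1/4·(-3.190034)≈-1.055267
n=11: y≈-1.055267, sp=1, e=sp−y≈2.055267; I≈-2.103732, D=e−e_prev≈1.570784; u=2·2.055267+1·(-2.103732)+0·1.570784≈2.006802; next y=-1/2·(-1.055267)+1/4·2.006802≈1.029334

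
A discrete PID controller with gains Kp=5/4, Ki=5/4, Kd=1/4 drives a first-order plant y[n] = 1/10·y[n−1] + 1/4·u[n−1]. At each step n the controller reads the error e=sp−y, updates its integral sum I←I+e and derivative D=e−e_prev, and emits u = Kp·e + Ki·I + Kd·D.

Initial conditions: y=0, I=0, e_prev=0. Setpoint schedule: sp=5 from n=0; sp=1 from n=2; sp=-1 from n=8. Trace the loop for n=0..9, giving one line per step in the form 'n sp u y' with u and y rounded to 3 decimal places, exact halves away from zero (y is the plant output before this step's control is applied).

(exact arithmetic carried between steps; '≈' marks a value shown rounded to 6 d.p. or computed from one; I and e_prev carry over from the previous line; the table rounds u and y to 3 d.p., halves away from zero)
n=0: y=0, sp=5, e=sp−y=5; I=5, D=e−e_prev=5; u=5/4·5+5/4·5+1/4·5=13.75; next y=1/10·0+1/4·13.75=3.4375
n=1: y=3.4375, sp=5, e=sp−y=1.5625; I=6.5625, D=e−e_prev=-3.4375; u=5/4·1.5625+5/4·6.5625+1/4·(-3.4375)=9.296875; next y=1/10·3.4375+1/4·9.296875≈2.667969
n=2: y≈2.667969, sp=1, e=sp−y≈-1.667969; I≈4.894531, D=e−e_prev≈-3.230469; u=5/4·(-1.667969)+5/4·4.894531+1/4·(-3.230469)≈3.225586; next y=1/10·2.667969+1/4·3.225586≈1.073193
n=3: y≈1.073193, sp=1, e=sp−y≈-0.073193; I≈4.821338, D=e−e_prev≈1.594775; u=5/4·(-0.073193)+5/4·4.821338+1/4·1.594775≈6.333875; next y=1/10·1.073193+1/4·6.333875≈1.690788
n=4: y≈1.690788, sp=1, e=sp−y≈-0.690788; I≈4.130550, D=e−e_prev≈-0.617595; u=5/4·(-0.690788)+5/4·4.130550+1/4·(-0.617595)≈4.145304; next y=1/10·1.690788+1/4·4.145304≈1.205405
n=5: y≈1.205405, sp=1, e=sp−y≈-0.205405; I≈3.925145, D=e−e_prev≈0.485383; u=5/4·(-0.205405)+5/4·3.925145+1/4·0.485383≈4.771021; next y=1/10·1.205405+1/4·4.771021≈1.313296
n=6: y≈1.313296, sp=1, e=sp−y≈-0.313296; I≈3.611849, D=e−e_prev≈-0.107891; u=5/4·(-0.313296)+5/4·3.611849+1/4·(-0.107891)≈4.096219; next y=1/10·1.313296+1/4·4.096219≈1.155384
n=7: y≈1.155384, sp=1, e=sp−y≈-0.155384; I≈3.456465, D=e−e_prev≈0.157911; u=5/4·(-0.155384)+5/4·3.456465+1/4·0.157911≈4.165829; next y=1/10·1.155384+1/4·4.165829≈1.156996
n=8: y≈1.156996, sp=-1, e=sp−y≈-2.156996; I≈1.299469, D=e−e_prev≈-2.001611; u=5/4·(-2.156996)+5/4·1.299469+1/4·(-2.001611)≈-1.572311; next y=1/10·1.156996+1/4·(-1.572311)≈-0.277378
n=9: y≈-0.277378, sp=-1, e=sp−y≈-0.722622; I≈0.576847, D=e−e_prev≈1.434374; u=5/4·(-0.722622)+5/4·0.576847+1/4·1.434374≈0.176375; next y=1/10·(-0.277378)+1/4·0.176375≈0.016356

0 5 13.750 0.000
1 5 9.297 3.438
2 1 3.226 2.668
3 1 6.334 1.073
4 1 4.145 1.691
5 1 4.771 1.205
6 1 4.096 1.313
7 1 4.166 1.155
8 -1 -1.572 1.157
9 -1 0.176 -0.277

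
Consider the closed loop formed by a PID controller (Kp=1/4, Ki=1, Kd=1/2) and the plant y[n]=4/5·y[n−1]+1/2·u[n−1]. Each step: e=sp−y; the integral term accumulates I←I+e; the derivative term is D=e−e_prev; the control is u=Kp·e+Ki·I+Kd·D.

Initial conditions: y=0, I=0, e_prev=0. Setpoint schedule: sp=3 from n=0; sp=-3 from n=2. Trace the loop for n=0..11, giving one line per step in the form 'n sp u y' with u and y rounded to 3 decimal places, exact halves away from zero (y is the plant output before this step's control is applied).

0 3 5.250 0.000
1 3 2.156 2.625
2 -3 -7.624 3.178
3 -3 -2.742 -1.270
4 -3 -4.741 -2.387
5 -3 -2.600 -4.280
6 -3 -1.490 -4.724
7 -3 -0.338 -4.524
8 -3 -0.002 -3.788
9 -3 -0.170 -3.031
10 -3 -0.673 -2.510
11 -3 -1.192 -2.344

(exact arithmetic carried between steps; '≈' marks a value shown rounded to 6 d.p. or computed from one; I and e_prev carry over from the previous line; the table rounds u and y to 3 d.p., halves away from zero)
n=0: y=0, sp=3, e=sp−y=3; I=3, D=e−e_prev=3; u=1/4·3+1·3+1/2·3=5.25; next y=4/5·0+1/2·5.25=2.625
n=1: y=2.625, sp=3, e=sp−y=0.375; I=3.375, D=e−e_prev=-2.625; u=1/4·0.375+1·3.375+1/2·(-2.625)=2.15625; next y=4/5·2.625+1/2·2.15625=3.178125
n=2: y=3.178125, sp=-3, e=sp−y=-6.178125; I=-2.803125, D=e−e_prev=-6.553125; u=1/4·(-6.178125)+1·(-2.803125)+1/2·(-6.553125)≈-7.624219; next y=4/5·3.178125+1/2·(-7.624219)≈-1.269609
n=3: y≈-1.269609, sp=-3, e=sp−y≈-1.730391; I≈-4.533516, D=e−e_prev≈4.447734; u=1/4·(-1.730391)+1·(-4.533516)+1/2·4.447734≈-2.742246; next y=4/5·(-1.269609)+1/2·(-2.742246)≈-2.386811
n=4: y≈-2.386811, sp=-3, e=sp−y≈-0.613189; I≈-5.146705, D=e−e_prev≈1.117201; u=1/4·(-0.613189)+1·(-5.146705)+1/2·1.117201≈-4.741402; next y=4/5·(-2.386811)+1/2·(-4.741402)≈-4.280149
n=5: y≈-4.280149, sp=-3, e=sp−y≈1.280149; I≈-3.866556, D=e−e_prev≈1.893339; u=1/4·1.280149+1·(-3.866556)+1/2·1.893339≈-2.599849; next y=4/5·(-4.280149)+1/2·(-2.599849)≈-4.724044
n=6: y≈-4.724044, sp=-3, e=sp−y≈1.724044; I≈-2.142512, D=e−e_prev≈0.443895; u=1/4·1.724044+1·(-2.142512)+1/2·0.443895≈-1.489553; next y=4/5·(-4.724044)+1/2·(-1.489553)≈-4.524012
n=7: y≈-4.524012, sp=-3, e=sp−y≈1.524012; I≈-0.618500, D=e−e_prev≈-0.200032; u=1/4·1.524012+1·(-0.618500)+1/2·(-0.200032)≈-0.337513; next y=4/5·(-4.524012)+1/2·(-0.337513)≈-3.787966
n=8: y≈-3.787966, sp=-3, e=sp−y≈0.787966; I≈0.169466, D=e−e_prev≈-0.736046; u=1/4·0.787966+1·0.169466+1/2·(-0.736046)≈-0.001565; next y=4/5·(-3.787966)+1/2·(-0.001565)≈-3.031155
n=9: y≈-3.031155, sp=-3, e=sp−y≈0.031155; I≈0.200622, D=e−e_prev≈-0.756811; u=1/4·0.031155+1·0.200622+1/2·(-0.756811)≈-0.169995; next y=4/5·(-3.031155)+1/2·(-0.169995)≈-2.509922
n=10: y≈-2.509922, sp=-3, e=sp−y≈-0.490078; I≈-0.289457, D=e−e_prev≈-0.521234; u=1/4·(-0.490078)+1·(-0.289457)+1/2·(-0.521234)≈-0.672593; next y=4/5·(-2.509922)+1/2·(-0.672593)≈-2.344234
n=11: y≈-2.344234, sp=-3, e=sp−y≈-0.655766; I≈-0.945223, D=e−e_prev≈-0.165688; u=1/4·(-0.655766)+1·(-0.945223)+1/2·(-0.165688)≈-1.192008; next y=4/5·(-2.344234)+1/2·(-1.192008)≈-2.471391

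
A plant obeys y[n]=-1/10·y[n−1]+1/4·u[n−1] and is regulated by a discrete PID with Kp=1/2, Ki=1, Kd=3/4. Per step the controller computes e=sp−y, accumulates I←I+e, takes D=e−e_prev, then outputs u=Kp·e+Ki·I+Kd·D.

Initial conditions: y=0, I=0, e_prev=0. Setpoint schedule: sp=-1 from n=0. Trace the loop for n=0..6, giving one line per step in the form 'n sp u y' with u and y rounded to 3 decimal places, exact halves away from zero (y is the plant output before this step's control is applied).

(exact arithmetic carried between steps; '≈' marks a value shown rounded to 6 d.p. or computed from one; I and e_prev carry over from the previous line; the table rounds u and y to 3 d.p., halves away from zero)
n=0: y=0, sp=-1, e=sp−y=-1; I=-1, D=e−e_prev=-1; u=1/2·(-1)+1·(-1)+3/4·(-1)=-2.25; next y=-1/10·0+1/4·(-2.25)=-0.5625
n=1: y=-0.5625, sp=-1, e=sp−y=-0.4375; I=-1.4375, D=e−e_prev=0.5625; u=1/2·(-0.4375)+1·(-1.4375)+3/4·0.5625=-1.234375; next y=-1/10·(-0.5625)+1/4·(-1.234375)≈-0.252344
n=2: y≈-0.252344, sp=-1, e=sp−y≈-0.747656; I≈-2.185156, D=e−e_prev≈-0.310156; u=1/2·(-0.747656)+1·(-2.185156)+3/4·(-0.310156)≈-2.791602; next y=-1/10·(-0.252344)+1/4·(-2.791602)≈-0.672666
n=3: y≈-0.672666, sp=-1, e=sp−y≈-0.327334; I≈-2.512490, D=e−e_prev≈0.420322; u=1/2·(-0.327334)+1·(-2.512490)+3/4·0.420322≈-2.360916; next y=-1/10·(-0.672666)+1/4·(-2.360916)≈-0.522962
n=4: y≈-0.522962, sp=-1, e=sp−y≈-0.477038; I≈-2.989528, D=e−e_prev≈-0.149704; u=1/2·(-0.477038)+1·(-2.989528)+3/4·(-0.149704)≈-3.340325; next y=-1/10·(-0.522962)+1/4·(-3.340325)≈-0.782785
n=5: y≈-0.782785, sp=-1, e=sp−y≈-0.217215; I≈-3.206743, D=e−e_prev≈0.259823; u=1/2·(-0.217215)+1·(-3.206743)+3/4·0.259823≈-3.120484; next y=-1/10·(-0.782785)+1/4·(-3.120484)≈-0.701842
n=6: y≈-0.701842, sp=-1, e=sp−y≈-0.298158; I≈-3.504901, D=e−e_prev≈-0.080943; u=1/2·(-0.298158)+1·(-3.504901)+3/4·(-0.080943)≈-3.714686; next y=-1/10·(-0.701842)+1/4·(-3.714686)≈-0.858487

0 -1 -2.250 0.000
1 -1 -1.234 -0.563
2 -1 -2.792 -0.252
3 -1 -2.361 -0.673
4 -1 -3.340 -0.523
5 -1 -3.120 -0.783
6 -1 -3.715 -0.702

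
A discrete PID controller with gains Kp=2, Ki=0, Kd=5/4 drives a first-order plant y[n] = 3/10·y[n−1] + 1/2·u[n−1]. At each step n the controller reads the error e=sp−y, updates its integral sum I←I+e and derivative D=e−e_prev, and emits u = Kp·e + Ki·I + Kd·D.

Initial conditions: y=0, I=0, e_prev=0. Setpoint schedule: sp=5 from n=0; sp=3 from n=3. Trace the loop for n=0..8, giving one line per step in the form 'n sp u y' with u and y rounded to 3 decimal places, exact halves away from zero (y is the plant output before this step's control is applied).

0 5 16.250 0.000
1 5 -16.406 8.125
2 5 38.895 -5.766
3 3 -61.289 17.718
4 3 110.467 -25.329
5 3 -180.475 47.635
6 3 312.371 -75.947
7 3 -522.488 133.401
8 3 891.729 -221.224

(exact arithmetic carried between steps; '≈' marks a value shown rounded to 6 d.p. or computed from one; I and e_prev carry over from the previous line; the table rounds u and y to 3 d.p., halves away from zero)
n=0: y=0, sp=5, e=sp−y=5; I=5, D=e−e_prev=5; u=2·5+0·5+5/4·5=16.25; next y=3/10·0+1/2·16.25=8.125
n=1: y=8.125, sp=5, e=sp−y=-3.125; I=1.875, D=e−e_prev=-8.125; u=2·(-3.125)+0·1.875+5/4·(-8.125)=-16.40625; next y=3/10·8.125+1/2·(-16.40625)=-5.765625
n=2: y=-5.765625, sp=5, e=sp−y=10.765625; I=12.640625, D=e−e_prev=13.890625; u=2·10.765625+0·12.640625+5/4·13.890625≈38.894531; next y=3/10·(-5.765625)+1/2·38.894531≈17.717578
n=3: y≈17.717578, sp=3, e=sp−y≈-14.717578; I≈-2.076953, D=e−e_prev≈-25.483203; u=2·(-14.717578)+0·(-2.076953)+5/4·(-25.483203)≈-61.289160; next y=3/10·17.717578+1/2·(-61.289160)≈-25.329307
n=4: y≈-25.329307, sp=3, e=sp−y≈28.329307; I≈26.252354, D=e−e_prev≈43.046885; u=2·28.329307+0·26.252354+5/4·43.046885≈110.467219; next y=3/10·(-25.329307)+1/2·110.467219≈47.634818
n=5: y≈47.634818, sp=3, e=sp−y≈-44.634818; I≈-18.382464, D=e−e_prev≈-72.964124; u=2·(-44.634818)+0·(-18.382464)+5/4·(-72.964124)≈-180.474791; next y=3/10·47.634818+1/2·(-180.474791)≈-75.946950
n=6: y≈-75.946950, sp=3, e=sp−y≈78.946950; I≈60.564486, D=e−e_prev≈123.581768; u=2·78.946950+0·60.564486+5/4·123.581768≈312.371110; next y=3/10·(-75.946950)+1/2·312.371110≈133.401470
n=7: y≈133.401470, sp=3, e=sp−y≈-130.401470; I≈-69.836984, D=e−e_prev≈-209.348420; u=2·(-130.401470)+0·(-69.836984)+5/4·(-209.348420)≈-522.488464; next y=3/10·133.401470+1/2·(-522.488464)≈-221.223791
n=8: y≈-221.223791, sp=3, e=sp−y≈224.223791; I≈154.386807, D=e−e_prev≈354.625261; u=2·224.223791+0·154.386807+5/4·354.625261≈891.729159; next y=3/10·(-221.223791)+1/2·891.729159≈379.497442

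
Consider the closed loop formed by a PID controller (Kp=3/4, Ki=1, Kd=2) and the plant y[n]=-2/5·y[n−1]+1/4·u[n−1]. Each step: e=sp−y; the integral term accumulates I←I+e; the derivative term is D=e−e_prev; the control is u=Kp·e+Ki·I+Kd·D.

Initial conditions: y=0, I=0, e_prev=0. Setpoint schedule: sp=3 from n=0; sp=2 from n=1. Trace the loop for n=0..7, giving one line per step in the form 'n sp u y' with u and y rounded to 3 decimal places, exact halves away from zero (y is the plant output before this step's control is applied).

(exact arithmetic carried between steps; '≈' marks a value shown rounded to 6 d.p. or computed from one; I and e_prev carry over from the previous line; the table rounds u and y to 3 d.p., halves away from zero)
n=0: y=0, sp=3, e=sp−y=3; I=3, D=e−e_prev=3; u=3/4·3+1·3+2·3=11.25; next y=-2/5·0+1/4·11.25=2.8125
n=1: y=2.8125, sp=2, e=sp−y=-0.8125; I=2.1875, D=e−e_prev=-3.8125; u=3/4·(-0.8125)+1·2.1875+2·(-3.8125)=-6.046875; next y=-2/5·2.8125+1/4·(-6.046875)≈-2.636719
n=2: y≈-2.636719, sp=2, e=sp−y≈4.636719; I≈6.824219, D=e−e_prev≈5.449219; u=3/4·4.636719+1·6.824219+2·5.449219≈21.200195; next y=-2/5·(-2.636719)+1/4·21.200195≈6.354736
n=3: y≈6.354736, sp=2, e=sp−y≈-4.354736; I≈2.469482, D=e−e_prev≈-8.991455; u=3/4·(-4.354736)+1·2.469482+2·(-8.991455)≈-18.779480; next y=-2/5·6.354736+1/4·(-18.779480)≈-7.236765
n=4: y≈-7.236765, sp=2, e=sp−y≈9.236765; I≈11.706247, D=e−e_prev≈13.591501; u=3/4·9.236765+1·11.706247+2·13.591501≈45.816822; next y=-2/5·(-7.236765)+1/4·45.816822≈14.348911
n=5: y≈14.348911, sp=2, e=sp−y≈-12.348911; I≈-0.642664, D=e−e_prev≈-21.585676; u=3/4·(-12.348911)+1·(-0.642664)+2·(-21.585676)≈-53.075700; next y=-2/5·14.348911+1/4·(-53.075700)≈-19.008489
n=6: y≈-19.008489, sp=2, e=sp−y≈21.008489; I≈20.365825, D=e−e_prev≈33.357401; u=3/4·21.008489+1·20.365825+2·33.357401≈102.836994; next y=-2/5·(-19.008489)+1/4·102.836994≈33.312644
n=7: y≈33.312644, sp=2, e=sp−y≈-31.312644; I≈-10.946819, D=e−e_prev≈-52.321134; u=3/4·(-31.312644)+1·(-10.946819)+2·(-52.321134)≈-139.073569; next y=-2/5·33.312644+1/4·(-139.073569)≈-48.093450

0 3 11.250 0.000
1 2 -6.047 2.813
2 2 21.200 -2.637
3 2 -18.779 6.355
4 2 45.817 -7.237
5 2 -53.076 14.349
6 2 102.837 -19.008
7 2 -139.074 33.313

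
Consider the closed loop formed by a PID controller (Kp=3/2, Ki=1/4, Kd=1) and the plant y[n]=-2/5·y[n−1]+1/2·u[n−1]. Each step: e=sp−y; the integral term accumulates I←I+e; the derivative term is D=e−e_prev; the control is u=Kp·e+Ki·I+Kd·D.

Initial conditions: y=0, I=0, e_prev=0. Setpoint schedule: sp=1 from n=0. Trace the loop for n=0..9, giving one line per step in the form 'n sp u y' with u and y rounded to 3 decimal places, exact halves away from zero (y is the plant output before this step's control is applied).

(exact arithmetic carried between steps; '≈' marks a value shown rounded to 6 d.p. or computed from one; I and e_prev carry over from the previous line; the table rounds u and y to 3 d.p., halves away from zero)
n=0: y=0, sp=1, e=sp−y=1; I=1, D=e−e_prev=1; u=3/2·1+1/4·1+1·1=2.75; next y=-2/5·0+1/2·2.75=1.375
n=1: y=1.375, sp=1, e=sp−y=-0.375; I=0.625, D=e−e_prev=-1.375; u=3/2·(-0.375)+1/4·0.625+1·(-1.375)=-1.78125; next y=-2/5·1.375+1/2·(-1.78125)=-1.440625
n=2: y=-1.440625, sp=1, e=sp−y=2.440625; I=3.065625, D=e−e_prev=2.815625; u=3/2·2.440625+1/4·3.065625+1·2.815625≈7.242969; next y=-2/5·(-1.440625)+1/2·7.242969≈4.197734
n=3: y≈4.197734, sp=1, e=sp−y≈-3.197734; I≈-0.132109, D=e−e_prev≈-5.638359; u=3/2·(-3.197734)+1/4·(-0.132109)+1·(-5.638359)≈-10.467988; next y=-2/5·4.197734+1/2·(-10.467988)≈-6.913088
n=4: y≈-6.913088, sp=1, e=sp−y≈7.913088; I≈7.780979, D=e−e_prev≈11.110822; u=3/2·7.913088+1/4·7.780979+1·11.110822≈24.925699; next y=-2/5·(-6.913088)+1/2·24.925699≈15.228085
n=5: y≈15.228085, sp=1, e=sp−y≈-14.228085; I≈-6.447106, D=e−e_prev≈-22.141172; u=3/2·(-14.228085)+1/4·(-6.447106)+1·(-22.141172)≈-45.095076; next y=-2/5·15.228085+1/2·(-45.095076)≈-28.638772
n=6: y≈-28.638772, sp=1, e=sp−y≈29.638772; I≈23.191666, D=e−e_prev≈43.866856; u=3/2·29.638772+1/4·23.191666+1·43.866856≈94.122930; next y=-2/5·(-28.638772)+1/2·94.122930≈58.516974
n=7: y≈58.516974, sp=1, e=sp−y≈-57.516974; I≈-34.325308, D=e−e_prev≈-87.155745; u=3/2·(-57.516974)+1/4·(-34.325308)+1·(-87.155745)≈-182.012533; next y=-2/5·58.516974+1/2·(-182.012533)≈-114.413056
n=8: y≈-114.413056, sp=1, e=sp−y≈115.413056; I≈81.087748, D=e−e_prev≈172.930030; u=3/2·115.413056+1/4·81.087748+1·172.930030≈366.321551; next y=-2/5·(-114.413056)+1/2·366.321551≈228.925998
n=9: y≈228.925998, sp=1, e=sp−y≈-227.925998; I≈-146.838250, D=e−e_prev≈-343.339054; u=3/2·(-227.925998)+1/4·(-146.838250)+1·(-343.339054)≈-721.937612; next y=-2/5·228.925998+1/2·(-721.937612)≈-452.539205

0 1 2.750 0.000
1 1 -1.781 1.375
2 1 7.243 -1.441
3 1 -10.468 4.198
4 1 24.926 -6.913
5 1 -45.095 15.228
6 1 94.123 -28.639
7 1 -182.013 58.517
8 1 366.322 -114.413
9 1 -721.938 228.926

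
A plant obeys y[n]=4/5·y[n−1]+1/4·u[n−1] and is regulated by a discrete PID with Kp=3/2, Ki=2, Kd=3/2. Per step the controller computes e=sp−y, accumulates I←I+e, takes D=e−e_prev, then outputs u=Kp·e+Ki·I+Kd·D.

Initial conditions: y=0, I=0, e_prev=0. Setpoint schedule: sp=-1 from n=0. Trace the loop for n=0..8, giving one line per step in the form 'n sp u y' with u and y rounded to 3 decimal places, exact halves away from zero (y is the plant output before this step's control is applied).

0 -1 -5.000 0.000
1 -1 0.750 -1.250
2 -1 -2.813 -0.813
3 -1 0.172 -1.353
4 -1 -1.501 -1.040
5 -1 -0.115 -1.207
6 -1 -1.015 -0.994
7 -1 -0.433 -1.049
8 -1 -0.925 -0.948

(exact arithmetic carried between steps; '≈' marks a value shown rounded to 6 d.p. or computed from one; I and e_prev carry over from the previous line; the table rounds u and y to 3 d.p., halves away from zero)
n=0: y=0, sp=-1, e=sp−y=-1; I=-1, D=e−e_prev=-1; u=3/2·(-1)+2·(-1)+3/2·(-1)=-5; next y=4/5·0+1/4·(-5)=-1.25
n=1: y=-1.25, sp=-1, e=sp−y=0.25; I=-0.75, D=e−e_prev=1.25; u=3/2·0.25+2·(-0.75)+3/2·1.25=0.75; next y=4/5·(-1.25)+1/4·0.75=-0.8125
n=2: y=-0.8125, sp=-1, e=sp−y=-0.1875; I=-0.9375, D=e−e_prev=-0.4375; u=3/2·(-0.1875)+2·(-0.9375)+3/2·(-0.4375)=-2.8125; next y=4/5·(-0.8125)+1/4·(-2.8125)=-1.353125
n=3: y=-1.353125, sp=-1, e=sp−y=0.353125; I=-0.584375, D=e−e_prev=0.540625; u=3/2·0.353125+2·(-0.584375)+3/2·0.540625=0.171875; next y=4/5·(-1.353125)+1/4·0.171875≈-1.039531
n=4: y≈-1.039531, sp=-1, e=sp−y≈0.039531; I≈-0.544844, D=e−e_prev≈-0.313594; u=3/2·0.039531+2·(-0.544844)+3/2·(-0.313594)≈-1.500781; next y=4/5·(-1.039531)+1/4·(-1.500781)≈-1.206820
n=5: y≈-1.206820, sp=-1, e=sp−y≈0.206820; I≈-0.338023, D=e−e_prev≈0.167289; u=3/2·0.206820+2·(-0.338023)+3/2·0.167289≈-0.114883; next y=4/5·(-1.206820)+1/4·(-0.114883)≈-0.994177
n=6: y≈-0.994177, sp=-1, e=sp−y≈-0.005823; I≈-0.343846, D=e−e_prev≈-0.212643; u=3/2·(-0.005823)+2·(-0.343846)+3/2·(-0.212643)≈-1.015393; next y=4/5·(-0.994177)+1/4·(-1.015393)≈-1.049190
n=7: y≈-1.049190, sp=-1, e=sp−y≈0.049190; I≈-0.294657, D=e−e_prev≈0.055013; u=3/2·0.049190+2·(-0.294657)+3/2·0.055013≈-0.433010; next y=4/5·(-1.049190)+1/4·(-0.433010)≈-0.947604
n=8: y≈-0.947604, sp=-1, e=sp−y≈-0.052396; I≈-0.347053, D=e−e_prev≈-0.101585; u=3/2·(-0.052396)+2·(-0.347053)+3/2·(-0.101585)≈-0.925077; next y=4/5·(-0.947604)+1/4·(-0.925077)≈-0.989353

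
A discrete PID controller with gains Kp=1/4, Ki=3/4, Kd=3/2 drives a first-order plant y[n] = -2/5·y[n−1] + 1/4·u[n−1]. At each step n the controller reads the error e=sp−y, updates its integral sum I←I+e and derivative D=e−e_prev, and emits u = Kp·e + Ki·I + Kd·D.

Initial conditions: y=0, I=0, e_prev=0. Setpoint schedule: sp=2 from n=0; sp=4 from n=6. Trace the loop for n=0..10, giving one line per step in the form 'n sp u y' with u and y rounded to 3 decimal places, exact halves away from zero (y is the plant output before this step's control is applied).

(exact arithmetic carried between steps; '≈' marks a value shown rounded to 6 d.p. or computed from one; I and e_prev carry over from the previous line; the table rounds u and y to 3 d.p., halves away from zero)
n=0: y=0, sp=2, e=sp−y=2; I=2, D=e−e_prev=2; u=1/4·2+3/4·2+3/2·2=5; next y=-2/5·0+1/4·5=1.25
n=1: y=1.25, sp=2, e=sp−y=0.75; I=2.75, D=e−e_prev=-1.25; u=1/4·0.75+3/4·2.75+3/2·(-1.25)=0.375; next y=-2/5·1.25+1/4·0.375=-0.40625
n=2: y=-0.40625, sp=2, e=sp−y=2.40625; I=5.15625, D=e−e_prev=1.65625; u=1/4·2.40625+3/4·5.15625+3/2·1.65625=6.953125; next y=-2/5·(-0.40625)+1/4·6.953125≈1.900781
n=3: y≈1.900781, sp=2, e=sp−y≈0.099219; I≈5.255469, D=e−e_prev≈-2.307031; u=1/4·0.099219+3/4·5.255469+3/2·(-2.307031)≈0.505859; next y=-2/5·1.900781+1/4·0.505859≈-0.633848
n=4: y≈-0.633848, sp=2, e=sp−y≈2.633848; I≈7.889316, D=e−e_prev≈2.534629; u=1/4·2.633848+3/4·7.889316+3/2·2.534629≈10.377393; next y=-2/5·(-0.633848)+1/4·10.377393≈2.847887
n=5: y≈2.847887, sp=2, e=sp−y≈-0.847887; I≈7.041429, D=e−e_prev≈-3.481735; u=1/4·(-0.847887)+3/4·7.041429+3/2·(-3.481735)≈-0.153502; next y=-2/5·2.847887+1/4·(-0.153502)≈-1.177530
n=6: y≈-1.177530, sp=4, e=sp−y≈5.177530; I≈12.218960, D=e−e_prev≈6.025418; u=1/4·5.177530+3/4·12.218960+3/2·6.025418≈19.496729; next y=-2/5·(-1.177530)+1/4·19.496729≈5.345194
n=7: y≈5.345194, sp=4, e=sp−y≈-1.345194; I≈10.873765, D=e−e_prev≈-6.522725; u=1/4·(-1.345194)+3/4·10.873765+3/2·(-6.522725)≈-1.965062; next y=-2/5·5.345194+1/4·(-1.965062)≈-2.629343
n=8: y≈-2.629343, sp=4, e=sp−y≈6.629343; I≈17.503108, D=e−e_prev≈7.974538; u=1/4·6.629343+3/4·17.503108+3/2·7.974538≈26.746474; next y=-2/5·(-2.629343)+1/4·26.746474≈7.738356
n=9: y≈7.738356, sp=4, e=sp−y≈-3.738356; I≈13.764753, D=e−e_prev≈-10.367699; u=1/4·(-3.738356)+3/4·13.764753+3/2·(-10.367699)≈-6.162573; next y=-2/5·7.738356+1/4·(-6.162573)≈-4.635985
n=10: y≈-4.635985, sp=4, e=sp−y≈8.635985; I≈22.400738, D=e−e_prev≈12.374341; u=1/4·8.635985+3/4·22.400738+3/2·12.374341≈37.521062; next y=-2/5·(-4.635985)+1/4·37.521062≈11.234660

0 2 5.000 0.000
1 2 0.375 1.250
2 2 6.953 -0.406
3 2 0.506 1.901
4 2 10.377 -0.634
5 2 -0.154 2.848
6 4 19.497 -1.178
7 4 -1.965 5.345
8 4 26.746 -2.629
9 4 -6.163 7.738
10 4 37.521 -4.636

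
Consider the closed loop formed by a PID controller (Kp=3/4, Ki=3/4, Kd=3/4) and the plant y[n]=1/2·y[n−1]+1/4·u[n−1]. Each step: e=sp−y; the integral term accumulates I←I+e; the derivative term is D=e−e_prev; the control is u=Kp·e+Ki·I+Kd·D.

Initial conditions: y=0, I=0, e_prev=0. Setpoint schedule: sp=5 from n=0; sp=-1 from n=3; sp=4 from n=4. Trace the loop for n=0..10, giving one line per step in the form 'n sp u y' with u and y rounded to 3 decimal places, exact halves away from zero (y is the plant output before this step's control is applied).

(exact arithmetic carried between steps; '≈' marks a value shown rounded to 6 d.p. or computed from one; I and e_prev carry over from the previous line; the table rounds u and y to 3 d.p., halves away from zero)
n=0: y=0, sp=5, e=sp−y=5; I=5, D=e−e_prev=5; u=3/4·5+3/4·5+3/4·5=11.25; next y=1/2·0+1/4·11.25=2.8125
n=1: y=2.8125, sp=5, e=sp−y=2.1875; I=7.1875, D=e−e_prev=-2.8125; u=3/4·2.1875+3/4·7.1875+3/4·(-2.8125)=4.921875; next y=1/2·2.8125+1/4·4.921875≈2.636719
n=2: y≈2.636719, sp=5, e=sp−y≈2.363281; I≈9.550781, D=e−e_prev≈0.175781; u=3/4·2.363281+3/4·9.550781+3/4·0.175781≈9.067383; next y=1/2·2.636719+1/4·9.067383≈3.585205
n=3: y≈3.585205, sp=-1, e=sp−y≈-4.585205; I≈4.965576, D=e−e_prev≈-6.948486; u=3/4·(-4.585205)+3/4·4.965576+3/4·(-6.948486)≈-4.926086; next y=1/2·3.585205+1/4·(-4.926086)≈0.561081
n=4: y≈0.561081, sp=4, e=sp−y≈3.438919; I≈8.404495, D=e−e_prev≈8.024124; u=3/4·3.438919+3/4·8.404495+3/4·8.024124≈14.900654; next y=1/2·0.561081+1/4·14.900654≈4.005704
n=5: y≈4.005704, sp=4, e=sp−y≈-0.005704; I≈8.398791, D=e−e_prev≈-3.444623; u=3/4·(-0.005704)+3/4·8.398791+3/4·(-3.444623)≈3.711348; next y=1/2·4.005704+1/4·3.711348≈2.930689
n=6: y≈2.930689, sp=4, e=sp−y≈1.069311; I≈9.468102, D=e−e_prev≈1.075015; u=3/4·1.069311+3/4·9.468102+3/4·1.075015≈8.709321; next y=1/2·2.930689+1/4·8.709321≈3.642675
n=7: y≈3.642675, sp=4, e=sp−y≈0.357325; I≈9.825427, D=e−e_prev≈-0.711986; u=3/4·0.357325+3/4·9.825427+3/4·(-0.711986)≈7.103075; next y=1/2·3.642675+1/4·7.103075≈3.597106
n=8: y≈3.597106, sp=4, e=sp−y≈0.402894; I≈10.228321, D=e−e_prev≈0.045569; u=3/4·0.402894+3/4·10.228321+3/4·0.045569≈8.007588; next y=1/2·3.597106+1/4·8.007588≈3.800450
n=9: y≈3.800450, sp=4, e=sp−y≈0.199550; I≈10.427871, D=e−e_prev≈-0.203344; u=3/4·0.199550+3/4·10.427871+3/4·(-0.203344)≈7.818058; next y=1/2·3.800450+1/4·7.818058≈3.854740
n=10: y≈3.854740, sp=4, e=sp−y≈0.145260; I≈10.573132, D=e−e_prev≈-0.054289; u=3/4·0.145260+3/4·10.573132+3/4·(-0.054289)≈7.998077; next y=1/2·3.854740+1/4·7.998077≈3.926889

0 5 11.250 0.000
1 5 4.922 2.813
2 5 9.067 2.637
3 -1 -4.926 3.585
4 4 14.901 0.561
5 4 3.711 4.006
6 4 8.709 2.931
7 4 7.103 3.643
8 4 8.008 3.597
9 4 7.818 3.800
10 4 7.998 3.855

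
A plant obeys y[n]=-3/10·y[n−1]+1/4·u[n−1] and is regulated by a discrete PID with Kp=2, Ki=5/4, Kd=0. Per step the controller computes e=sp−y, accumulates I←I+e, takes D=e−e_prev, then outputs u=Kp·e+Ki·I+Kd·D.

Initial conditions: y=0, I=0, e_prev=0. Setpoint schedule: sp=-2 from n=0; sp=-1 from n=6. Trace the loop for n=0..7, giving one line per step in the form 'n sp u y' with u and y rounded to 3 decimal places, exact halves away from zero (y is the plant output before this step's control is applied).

0 -2 -6.500 0.000
1 -2 -3.719 -1.625
2 -2 -8.032 -0.442
3 -2 -5.321 -1.875
4 -2 -9.077 -0.768
5 -2 -6.486 -2.039
6 -1 -6.532 -1.010
7 -1 -5.479 -1.330

(exact arithmetic carried between steps; '≈' marks a value shown rounded to 6 d.p. or computed from one; I and e_prev carry over from the previous line; the table rounds u and y to 3 d.p., halves away from zero)
n=0: y=0, sp=-2, e=sp−y=-2; I=-2, D=e−e_prev=-2; u=2·(-2)+5/4·(-2)+0·(-2)=-6.5; next y=-3/10·0+1/4·(-6.5)=-1.625
n=1: y=-1.625, sp=-2, e=sp−y=-0.375; I=-2.375, D=e−e_prev=1.625; u=2·(-0.375)+5/4·(-2.375)+0·1.625=-3.71875; next y=-3/10·(-1.625)+1/4·(-3.71875)≈-0.442188
n=2: y≈-0.442188, sp=-2, e=sp−y≈-1.557813; I≈-3.932813, D=e−e_prev≈-1.182813; u=2·(-1.557813)+5/4·(-3.932813)+0·(-1.182813)≈-8.031641; next y=-3/10·(-0.442188)+1/4·(-8.031641)≈-1.875254
n=3: y≈-1.875254, sp=-2, e=sp−y≈-0.124746; I≈-4.057559, D=e−e_prev≈1.433066; u=2·(-0.124746)+5/4·(-4.057559)+0·1.433066≈-5.321440; next y=-3/10·(-1.875254)+1/4·(-5.321440)≈-0.767784
n=4: y≈-0.767784, sp=-2, e=sp−y≈-1.232216; I≈-5.289775, D=e−e_prev≈-1.107470; u=2·(-1.232216)+5/4·(-5.289775)+0·(-1.107470)≈-9.076650; next y=-3/10·(-0.767784)+1/4·(-9.076650)≈-2.038827
n=5: y≈-2.038827, sp=-2, e=sp−y≈0.038827; I≈-5.250947, D=e−e_prev≈1.271043; u=2·0.038827+5/4·(-5.250947)+0·1.271043≈-6.486029; next y=-3/10·(-2.038827)+1/4·(-6.486029)≈-1.009859
n=6: y≈-1.009859, sp=-1, e=sp−y≈0.009859; I≈-5.241088, D=e−e_prev≈-0.028968; u=2·0.009859+5/4·(-5.241088)+0·(-0.028968)≈-6.531642; next y=-3/10·(-1.009859)+1/4·(-6.531642)≈-1.329953
n=7: y≈-1.329953, sp=-1, e=sp−y≈0.329953; I≈-4.911135, D=e−e_prev≈0.320094; u=2·0.329953+5/4·(-4.911135)+0·0.320094≈-5.479014; next y=-3/10·(-1.329953)+1/4·(-5.479014)≈-0.970768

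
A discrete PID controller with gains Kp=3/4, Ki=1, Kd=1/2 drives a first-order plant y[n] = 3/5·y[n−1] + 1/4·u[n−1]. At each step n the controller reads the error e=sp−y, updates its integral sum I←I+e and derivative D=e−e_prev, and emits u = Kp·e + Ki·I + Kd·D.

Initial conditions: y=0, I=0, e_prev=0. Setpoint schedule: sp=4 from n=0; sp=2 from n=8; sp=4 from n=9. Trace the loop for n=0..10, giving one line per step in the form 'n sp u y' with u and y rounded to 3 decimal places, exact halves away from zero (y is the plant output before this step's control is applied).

0 4 9.000 0.000
1 4 5.938 2.250
2 4 7.498 2.834
3 4 7.289 3.575
4 4 7.202 3.967
5 4 6.950 4.181
6 4 6.729 4.246
7 4 6.552 4.230
8 2 1.936 4.176
9 4 7.902 2.989
10 4 5.565 3.769

(exact arithmetic carried between steps; '≈' marks a value shown rounded to 6 d.p. or computed from one; I and e_prev carry over from the previous line; the table rounds u and y to 3 d.p., halves away from zero)
n=0: y=0, sp=4, e=sp−y=4; I=4, D=e−e_prev=4; u=3/4·4+1·4+1/2·4=9; next y=3/5·0+1/4·9=2.25
n=1: y=2.25, sp=4, e=sp−y=1.75; I=5.75, D=e−e_prev=-2.25; u=3/4·1.75+1·5.75+1/2·(-2.25)=5.9375; next y=3/5·2.25+1/4·5.9375=2.834375
n=2: y=2.834375, sp=4, e=sp−y=1.165625; I=6.915625, D=e−e_prev=-0.584375; u=3/4·1.165625+1·6.915625+1/2·(-0.584375)≈7.497656; next y=3/5·2.834375+1/4·7.497656≈3.575039
n=3: y≈3.575039, sp=4, e=sp−y≈0.424961; I≈7.340586, D=e−e_prev≈-0.740664; u=3/4·0.424961+1·7.340586+1/2·(-0.740664)≈7.288975; next y=3/5·3.575039+1/4·7.288975≈3.967267
n=4: y≈3.967267, sp=4, e=sp−y≈0.032733; I≈7.373319, D=e−e_prev≈-0.392228; u=3/4·0.032733+1·7.373319+1/2·(-0.392228)≈7.201755; next y=3/5·3.967267+1/4·7.201755≈4.180799
n=5: y≈4.180799, sp=4, e=sp−y≈-0.180799; I≈7.192520, D=e−e_prev≈-0.213532; u=3/4·(-0.180799)+1·7.192520+1/2·(-0.213532)≈6.950155; next y=3/5·4.180799+1/4·6.950155≈4.246018
n=6: y≈4.246018, sp=4, e=sp−y≈-0.246018; I≈6.946502, D=e−e_prev≈-0.065219; u=3/4·(-0.246018)+1·6.946502+1/2·(-0.065219)≈6.729379; next y=3/5·4.246018+1/4·6.729379≈4.229956
n=7: y≈4.229956, sp=4, e=sp−y≈-0.229956; I≈6.716546, D=e−e_prev≈0.016063; u=3/4·(-0.229956)+1·6.716546+1/2·0.016063≈6.552111; next y=3/5·4.229956+1/4·6.552111≈4.176001
n=8: y≈4.176001, sp=2, e=sp−y≈-2.176001; I≈4.540545, D=e−e_prev≈-1.946046; u=3/4·(-2.176001)+1·4.540545+1/2·(-1.946046)≈1.935522; next y=3/5·4.176001+1/4·1.935522≈2.989481
n=9: y≈2.989481, sp=4, e=sp−y≈1.010519; I≈5.551064, D=e−e_prev≈3.186520; u=3/4·1.010519+1·5.551064+1/2·3.186520≈7.902213; next y=3/5·2.989481+1/4·7.902213≈3.769242
n=10: y≈3.769242, sp=4, e=sp−y≈0.230758; I≈5.781822, D=e−e_prev≈-0.779761; u=3/4·0.230758+1·5.781822+1/2·(-0.779761)≈5.565010; next y=3/5·3.769242+1/4·5.565010≈3.652798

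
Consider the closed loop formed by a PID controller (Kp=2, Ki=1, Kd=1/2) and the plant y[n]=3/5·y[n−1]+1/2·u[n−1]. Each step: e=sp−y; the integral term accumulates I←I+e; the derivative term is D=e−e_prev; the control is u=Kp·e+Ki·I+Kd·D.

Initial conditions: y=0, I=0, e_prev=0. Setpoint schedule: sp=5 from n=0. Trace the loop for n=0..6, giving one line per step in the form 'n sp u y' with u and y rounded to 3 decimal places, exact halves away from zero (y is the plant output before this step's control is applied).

0 5 17.500 0.000
1 5 -10.625 8.750
2 5 20.844 -0.063
3 5 -15.064 10.384
4 5 25.675 -1.301
5 5 -20.620 12.057
6 5 31.967 -3.076

(exact arithmetic carried between steps; '≈' marks a value shown rounded to 6 d.p. or computed from one; I and e_prev carry over from the previous line; the table rounds u and y to 3 d.p., halves away from zero)
n=0: y=0, sp=5, e=sp−y=5; I=5, D=e−e_prev=5; u=2·5+1·5+1/2·5=17.5; next y=3/5·0+1/2·17.5=8.75
n=1: y=8.75, sp=5, e=sp−y=-3.75; I=1.25, D=e−e_prev=-8.75; u=2·(-3.75)+1·1.25+1/2·(-8.75)=-10.625; next y=3/5·8.75+1/2·(-10.625)=-0.0625
n=2: y=-0.0625, sp=5, e=sp−y=5.0625; I=6.3125, D=e−e_prev=8.8125; u=2·5.0625+1·6.3125+1/2·8.8125=20.84375; next y=3/5·(-0.0625)+1/2·20.84375=10.384375
n=3: y=10.384375, sp=5, e=sp−y=-5.384375; I=0.928125, D=e−e_prev=-10.446875; u=2·(-5.384375)+1·0.928125+1/2·(-10.446875)≈-15.064063; next y=3/5·10.384375+1/2·(-15.064063)≈-1.301406
n=4: y≈-1.301406, sp=5, e=sp−y≈6.301406; I≈7.229531, D=e−e_prev≈11.685781; u=2·6.301406+1·7.229531+1/2·11.685781≈25.675234; next y=3/5·(-1.301406)+1/2·25.675234≈12.056773
n=5: y≈12.056773, sp=5, e=sp−y≈-7.056773; I≈0.172758, D=e−e_prev≈-13.358180; u=2·(-7.056773)+1·0.172758+1/2·(-13.358180)≈-20.619879; next y=3/5·12.056773+1/2·(-20.619879)≈-3.075875
n=6: y≈-3.075875, sp=5, e=sp−y≈8.075875; I≈8.248633, D=e−e_prev≈15.132649; u=2·8.075875+1·8.248633+1/2·15.132649≈31.966708; next y=3/5·(-3.075875)+1/2·31.966708≈14.137829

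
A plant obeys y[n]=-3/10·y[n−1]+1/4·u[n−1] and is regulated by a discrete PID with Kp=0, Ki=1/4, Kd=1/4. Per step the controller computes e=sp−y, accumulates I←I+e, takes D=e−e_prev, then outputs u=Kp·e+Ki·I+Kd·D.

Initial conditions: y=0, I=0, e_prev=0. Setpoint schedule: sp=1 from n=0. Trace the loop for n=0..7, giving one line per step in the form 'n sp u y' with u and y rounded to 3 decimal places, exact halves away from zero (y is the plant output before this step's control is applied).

0 1 0.500 0.000
1 1 0.438 0.125
2 1 0.714 0.072
3 1 0.890 0.157
4 1 1.113 0.175
5 1 1.299 0.226
6 1 1.489 0.257
7 1 1.664 0.295

(exact arithmetic carried between steps; '≈' marks a value shown rounded to 6 d.p. or computed from one; I and e_prev carry over from the previous line; the table rounds u and y to 3 d.p., halves away from zero)
n=0: y=0, sp=1, e=sp−y=1; I=1, D=e−e_prev=1; u=0·1+1/4·1+1/4·1=0.5; next y=-3/10·0+1/4·0.5=0.125
n=1: y=0.125, sp=1, e=sp−y=0.875; I=1.875, D=e−e_prev=-0.125; u=0·0.875+1/4·1.875+1/4·(-0.125)=0.4375; next y=-3/10·0.125+1/4·0.4375=0.071875
n=2: y=0.071875, sp=1, e=sp−y=0.928125; I=2.803125, D=e−e_prev=0.053125; u=0·0.928125+1/4·2.803125+1/4·0.053125≈0.714063; next y=-3/10·0.071875+1/4·0.714063≈0.156953
n=3: y≈0.156953, sp=1, e=sp−y≈0.843047; I≈3.646172, D=e−e_prev≈-0.085078; u=0·0.843047+1/4·3.646172+1/4·(-0.085078)≈0.890273; next y=-3/10·0.156953+1/4·0.890273≈0.175482
n=4: y≈0.175482, sp=1, e=sp−y≈0.824518; I≈4.470689, D=e−e_prev≈-0.018529; u=0·0.824518+1/4·4.470689+1/4·(-0.018529)≈1.113040; next y=-3/10·0.175482+1/4·1.113040≈0.225615
n=5: y≈0.225615, sp=1, e=sp−y≈0.774385; I≈5.245074, D=e−e_prev≈-0.050133; u=0·0.774385+1/4·5.245074+1/4·(-0.050133)≈1.298735; next y=-3/10·0.225615+1/4·1.298735≈0.256999
n=6: y≈0.256999, sp=1, e=sp−y≈0.743001; I≈5.988075, D=e−e_prev≈-0.031384; u=0·0.743001+1/4·5.988075+1/4·(-0.031384)≈1.489173; next y=-3/10·0.256999+1/4·1.489173≈0.295193
n=7: y≈0.295193, sp=1, e=sp−y≈0.704807; I≈6.692882, D=e−e_prev≈-0.038194; u=0·0.704807+1/4·6.692882+1/4·(-0.038194)≈1.663672; next y=-3/10·0.295193+1/4·1.663672≈0.327360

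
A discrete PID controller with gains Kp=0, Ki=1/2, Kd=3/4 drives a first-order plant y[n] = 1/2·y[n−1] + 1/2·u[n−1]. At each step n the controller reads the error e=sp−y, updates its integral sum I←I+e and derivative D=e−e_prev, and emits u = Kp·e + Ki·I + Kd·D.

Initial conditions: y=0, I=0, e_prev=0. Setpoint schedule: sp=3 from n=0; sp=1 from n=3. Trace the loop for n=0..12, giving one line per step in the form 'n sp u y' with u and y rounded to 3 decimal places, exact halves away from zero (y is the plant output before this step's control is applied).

0 3 3.750 0.000
1 3 0.656 1.875
2 3 3.387 1.266
3 1 -0.029 2.326
4 1 3.075 1.149
5 1 0.914 2.112
6 1 1.829 1.513
7 1 0.926 1.671
8 1 1.175 1.298
9 1 0.823 1.236
10 1 0.917 1.030
11 1 0.818 0.973
12 1 0.886 0.895

(exact arithmetic carried between steps; '≈' marks a value shown rounded to 6 d.p. or computed from one; I and e_prev carry over from the previous line; the table rounds u and y to 3 d.p., halves away from zero)
n=0: y=0, sp=3, e=sp−y=3; I=3, D=e−e_prev=3; u=0·3+1/2·3+3/4·3=3.75; next y=1/2·0+1/2·3.75=1.875
n=1: y=1.875, sp=3, e=sp−y=1.125; I=4.125, D=e−e_prev=-1.875; u=0·1.125+1/2·4.125+3/4·(-1.875)=0.65625; next y=1/2·1.875+1/2·0.65625=1.265625
n=2: y=1.265625, sp=3, e=sp−y=1.734375; I=5.859375, D=e−e_prev=0.609375; u=0·1.734375+1/2·5.859375+3/4·0.609375≈3.386719; next y=1/2·1.265625+1/2·3.386719≈2.326172
n=3: y≈2.326172, sp=1, e=sp−y≈-1.326172; I≈4.533203, D=e−e_prev≈-3.060547; u=0·(-1.326172)+1/2·4.533203+3/4·(-3.060547)≈-0.028809; next y=1/2·2.326172+1/2·(-0.028809)≈1.148682
n=4: y≈1.148682, sp=1, e=sp−y≈-0.148682; I≈4.384521, D=e−e_prev≈1.177490; u=0·(-0.148682)+1/2·4.384521+3/4·1.177490≈3.075378; next y=1/2·1.148682+1/2·3.075378≈2.112030
n=5: y≈2.112030, sp=1, e=sp−y≈-1.112030; I≈3.272491, D=e−e_prev≈-0.963348; u=0·(-1.112030)+1/2·3.272491+3/4·(-0.963348)≈0.913734; next y=1/2·2.112030+1/2·0.913734≈1.512882
n=6: y≈1.512882, sp=1, e=sp−y≈-0.512882; I≈2.759609, D=e−e_prev≈0.599148; u=0·(-0.512882)+1/2·2.759609+3/4·0.599148≈1.829165; next y=1/2·1.512882+1/2·1.829165≈1.671024
n=7: y≈1.671024, sp=1, e=sp−y≈-0.671024; I≈2.088585, D=e−e_prev≈-0.158142; u=0·(-0.671024)+1/2·2.088585+3/4·(-0.158142)≈0.925686; next y=1/2·1.671024+1/2·0.925686≈1.298355
n=8: y≈1.298355, sp=1, e=sp−y≈-0.298355; I≈1.790230, D=e−e_prev≈0.372669; u=0·(-0.298355)+1/2·1.790230+3/4·0.372669≈1.174617; next y=1/2·1.298355+1/2·1.174617≈1.236486
n=9: y≈1.236486, sp=1, e=sp−y≈-0.236486; I≈1.553744, D=e−e_prev≈0.061869; u=0·(-0.236486)+1/2·1.553744+3/4·0.061869≈0.823274; next y=1/2·1.236486+1/2·0.823274≈1.029880
n=10: y≈1.029880, sp=1, e=sp−y≈-0.029880; I≈1.523864, D=e−e_prev≈0.206606; u=0·(-0.029880)+1/2·1.523864+3/4·0.206606≈0.916887; next y=1/2·1.029880+1/2·0.916887≈0.973383
n=11: y≈0.973383, sp=1, e=sp−y≈0.026617; I≈1.550481, D=e−e_prev≈0.056497; u=0·0.026617+1/2·1.550481+3/4·0.056497≈0.817613; next y=1/2·0.973383+1/2·0.817613≈0.895498
n=12: y≈0.895498, sp=1, e=sp−y≈0.104502; I≈1.654983, D=e−e_prev≈0.077885; u=0·0.104502+1/2·1.654983+3/4·0.077885≈0.885905; next y=1/2·0.895498+1/2·0.885905≈0.890702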